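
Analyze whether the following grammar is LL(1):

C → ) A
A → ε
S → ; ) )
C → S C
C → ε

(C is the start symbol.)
Relevant sets:
  FIRST(S) = { ';' }
  FOLLOW(C) = { $ }

For C:
  PREDICT(C → ')' A) = { ')' }
  PREDICT(C → S C) = { ';' }
  PREDICT(C → ε) = { $ }
A, S have a single production, so nothing to check there.

All predict sets are disjoint. The grammar IS LL(1).

Answer: Yes, the grammar is LL(1).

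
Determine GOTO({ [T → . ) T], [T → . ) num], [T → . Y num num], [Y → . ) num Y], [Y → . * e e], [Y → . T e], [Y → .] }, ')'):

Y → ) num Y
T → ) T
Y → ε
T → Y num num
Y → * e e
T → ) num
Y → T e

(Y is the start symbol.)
GOTO(I, ')') = CLOSURE({ [A → αX.β] : [A → α.Xβ] ∈ I, X = ')' })

Items with dot before ')', with the dot advanced:
  [T → . ) T] → [T → ) . T]
  [T → . ) num] → [T → ) . num]
  [Y → . ) num Y] → [Y → ) . num Y]
Closure of the advanced items:
  [T → ) . T] has the dot before T: add [T → . ) T], [T → . Y num num], [T → . ) num]
  [T → . Y num num] has the dot before Y: add [Y → . ) num Y], [Y → .], [Y → . * e e], [Y → . T e]

GOTO = { [T → ) . T], [T → ) . num], [T → . ) T], [T → . ) num], [T → . Y num num], [Y → ) . num Y], [Y → . ) num Y], [Y → . * e e], [Y → . T e], [Y → .] }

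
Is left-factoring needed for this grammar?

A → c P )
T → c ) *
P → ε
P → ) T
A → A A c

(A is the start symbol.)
No, left-factoring is not needed

Left-factoring is needed when two productions for the same non-terminal
share a common prefix on the right-hand side.

Productions for A:
  A → c P )
  A → A A c
Productions for P:
  P → ε
  P → ) T

No common prefixes found.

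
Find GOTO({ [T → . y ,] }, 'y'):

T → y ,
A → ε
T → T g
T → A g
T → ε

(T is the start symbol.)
GOTO(I, 'y') = CLOSURE({ [A → αX.β] : [A → α.Xβ] ∈ I, X = 'y' })

Items with dot before 'y', with the dot advanced:
  [T → . y ,] → [T → y . ,]
Closure adds nothing (no advanced item has the dot before a non-terminal).

GOTO = { [T → y . ,] }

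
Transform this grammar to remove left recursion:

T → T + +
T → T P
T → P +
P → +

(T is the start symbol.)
T is directly left-recursive. The standard transformation for
  A → A α₁ | ... | A α_m | β₁ | ... | β_n
is
  A  → β₁ A' | ... | β_n A'
  A' → α₁ A' | ... | α_m A' | ε

T → P + becomes T → P + T'
T → T + + becomes T' → + + T'
T → T P becomes T' → P T'
Add T' → ε

Productions for other non-terminals are unchanged:
  P → +

Resulting grammar:
T → P + T'
T' → + + T'
T' → P T'
T' → ε
P → +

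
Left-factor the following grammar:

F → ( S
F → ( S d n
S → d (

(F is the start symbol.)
Left-factoring transforms A → αβ₁ | αβ₂ into A → αA' and A' → β₁ | β₂
(α is the longest common prefix among the alternatives). Repeat until
no nonterminal has two alternatives with a common prefix.

Round 1: F has alternatives sharing prefix '( S'. Introduce F': F → ( S F'
  Add: F' → ε
  Add: F' → d n

No remaining common prefixes — done.

Resulting grammar:
F → ( S F'
F' → ε
F' → d n
S → d (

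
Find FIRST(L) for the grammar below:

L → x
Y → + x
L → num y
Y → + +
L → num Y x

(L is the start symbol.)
{ 'num', 'x' }

From L → x:
  - x is a terminal: add 'x' and stop
From L → num y:
  - num is a terminal: add 'num' and stop
From L → num Y x:
  - num is a terminal: add 'num' and stop

Collecting: FIRST(L) = { 'num', 'x' }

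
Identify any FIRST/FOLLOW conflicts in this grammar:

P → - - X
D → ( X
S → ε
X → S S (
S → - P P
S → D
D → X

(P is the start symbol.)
Yes. S → '-' P P with FOLLOW(S) on { '-' }; S → D with FOLLOW(S) on { '(', '-' }

A FIRST/FOLLOW conflict occurs when a non-terminal N has a nullable alternative N → β (β ⇒* ε) and another alternative N → α with FIRST(α) ∩ FOLLOW(N) ≠ ∅: on such a lookahead the parser cannot decide between expanding α and letting N vanish via β.

Nullable non-terminals: S.
FIRST sets used below: FIRST(D) = { '(', '-' }

S: nullable alternative(s) S → ε; FOLLOW(S) = { '(', '-' }
  S → ε: FIRST \ {ε} = { } — this is the only nullable alternative, skip
  S → - P P: FIRST \ {ε} = { '-' } — overlaps FOLLOW(S) on { '-' }: CONFLICT
  S → D: FIRST \ {ε} = { '(', '-' } — overlaps FOLLOW(S) on { '(', '-' }: CONFLICT

D, P, X have no nullable alternative, so no FIRST/FOLLOW check is needed there.

So the grammar has 2 FIRST/FOLLOW conflicts (marked CONFLICT above).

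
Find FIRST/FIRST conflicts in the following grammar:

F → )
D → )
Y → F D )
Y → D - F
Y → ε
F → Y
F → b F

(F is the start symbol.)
Yes. F → ')' / F → Y on { ')' }; F → Y / F → b F on { 'b' }; Y → F D ')' / Y → D '-' F on { ')' }

FIRST sets of the non-terminals at (or reachable through a nullable prefix from) the front of some alternative:
  FIRST(Y) = { ')', 'b', ε }
  FIRST(F) = { ')', 'b', ε }
  FIRST(D) = { ')' }

Productions for F:
  F → ): FIRST = { ')' }
  F → Y: FIRST = { ')', 'b', ε }
  F → b F: FIRST = { 'b' }
Productions for Y:
  Y → F D ): FIRST = { ')', 'b' }
  Y → D - F: FIRST = { ')' }
  Y → ε: FIRST = { ε }
D has only one production, so no FIRST/FIRST conflict is possible there.

Conflict for F: F → ) and F → Y
  Overlap: { ')' }
Conflict for F: F → Y and F → b F
  Overlap: { 'b' }
Conflict for Y: Y → F D ) and Y → D - F
  Overlap: { ')' }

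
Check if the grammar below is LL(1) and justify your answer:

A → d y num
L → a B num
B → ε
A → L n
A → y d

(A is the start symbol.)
Yes, the grammar is LL(1).

A grammar is LL(1) if for each non-terminal N with multiple productions, the predict sets of those productions are pairwise disjoint, where PREDICT(N → α) = (FIRST(α) \ {ε}) ∪ (FOLLOW(N) if α ⇒* ε).

Relevant sets:
  FIRST(L) = { 'a' }

For A:
  PREDICT(A → d y num) = { 'd' }
  PREDICT(A → L n) = { 'a' }
  PREDICT(A → y d) = { 'y' }
L, B have a single production, so nothing to check there.

All predict sets are disjoint. The grammar IS LL(1).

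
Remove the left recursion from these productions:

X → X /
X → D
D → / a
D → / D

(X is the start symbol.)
X → D X'
X' → / X'
X' → ε
D → / a
D → / D

X is directly left-recursive. The standard transformation for
  A → A α₁ | ... | A α_m | β₁ | ... | β_n
is
  A  → β₁ A' | ... | β_n A'
  A' → α₁ A' | ... | α_m A' | ε

X → D becomes X → D X'
X → X / becomes X' → / X'
Add X' → ε

Productions for other non-terminals are unchanged:
  D → / a
  D → / D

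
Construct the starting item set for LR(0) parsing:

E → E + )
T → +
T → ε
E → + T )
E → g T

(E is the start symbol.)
First, augment the grammar with E' → E
I₀ = CLOSURE({ [E' → . E] }):
  [E' → . E] has the dot before E: add [E → . E + )], [E → . + T )], [E → . g T]
No further items can be added.

I₀ = { [E → . + T )], [E → . E + )], [E → . g T], [E' → . E] }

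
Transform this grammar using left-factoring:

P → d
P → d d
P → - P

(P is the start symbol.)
Left-factoring transforms A → αβ₁ | αβ₂ into A → αA' and A' → β₁ | β₂
(α is the longest common prefix among the alternatives). Repeat until
no nonterminal has two alternatives with a common prefix.

Round 1: P has alternatives sharing prefix 'd'. Introduce P': P → d P'
  Add: P' → ε
  Add: P' → d

No remaining common prefixes — done.

Resulting grammar:
P → d P'
P' → ε
P' → d
P → - P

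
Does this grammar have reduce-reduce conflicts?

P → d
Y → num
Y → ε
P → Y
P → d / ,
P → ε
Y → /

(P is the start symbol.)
Yes — I0: [P → .] vs [Y → .]

A reduce-reduce conflict occurs when an LR(0) state has two complete items [A → α .] and [B → β .] — both call for a reduction, and with no lookahead the parser cannot choose between them.

Augment with P' → P and build the canonical LR(0) collection (I0 = CLOSURE({[P' → . P]}), then GOTO on every symbol after a dot until no new states appear). It has 8 states:
  I0: { [P → . Y], [P → . d / ,], [P → . d], [P → .], [P' → . P], [Y → . /], [Y → . num], [Y → .] }  — shift, 2 reduces
  I1: { [Y → / .] }  — reduce
  I2: { [P' → P .] }  — accept
  I3: { [P → Y .] }  — reduce
  I4: { [P → d . / ,], [P → d .] }  — shift, reduce
  I5: { [Y → num .] }  — reduce
  I6: { [P → d / . ,] }  — shift
  I7: { [P → d / , .] }  — reduce

I0 contains complete items [P → .], [Y → .] — reduce-reduce conflict.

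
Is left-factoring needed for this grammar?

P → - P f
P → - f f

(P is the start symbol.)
Yes, P has productions with common prefix '-'

Left-factoring is needed when two productions for the same non-terminal
share a common prefix on the right-hand side.

Productions for P:
  P → - P f
  P → - f f

Found common prefix '-' in productions for P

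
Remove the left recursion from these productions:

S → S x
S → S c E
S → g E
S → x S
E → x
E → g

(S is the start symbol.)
S → g E S'
S → x S S'
S' → x S'
S' → c E S'
S' → ε
E → x
E → g

S is directly left-recursive. The standard transformation for
  A → A α₁ | ... | A α_m | β₁ | ... | β_n
is
  A  → β₁ A' | ... | β_n A'
  A' → α₁ A' | ... | α_m A' | ε

S → g E becomes S → g E S'
S → x S becomes S → x S S'
S → S x becomes S' → x S'
S → S c E becomes S' → c E S'
Add S' → ε

Productions for other non-terminals are unchanged:
  E → x
  E → g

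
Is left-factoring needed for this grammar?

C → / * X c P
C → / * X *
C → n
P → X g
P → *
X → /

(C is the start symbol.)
Yes, C has productions with common prefix '/ * X'

Left-factoring is needed when two productions for the same non-terminal
share a common prefix on the right-hand side.

Productions for C:
  C → / * X c P
  C → / * X *
  C → n
Productions for P:
  P → X g
  P → *

Found common prefix '/ * X' in productions for C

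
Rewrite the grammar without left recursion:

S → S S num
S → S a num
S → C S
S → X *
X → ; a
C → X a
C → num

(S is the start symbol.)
S is directly left-recursive. The standard transformation for
  A → A α₁ | ... | A α_m | β₁ | ... | β_n
is
  A  → β₁ A' | ... | β_n A'
  A' → α₁ A' | ... | α_m A' | ε

S → C S becomes S → C S S'
S → X * becomes S → X * S'
S → S S num becomes S' → S num S'
S → S a num becomes S' → a num S'
Add S' → ε

Productions for other non-terminals are unchanged:
  X → ; a
  C → X a
  C → num

Resulting grammar:
S → C S S'
S → X * S'
S' → S num S'
S' → a num S'
S' → ε
X → ; a
C → X a
C → num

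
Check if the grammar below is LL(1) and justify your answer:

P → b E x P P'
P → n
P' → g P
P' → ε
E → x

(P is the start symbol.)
No. Predict set conflict for P': { 'g' }

Relevant sets:
  FOLLOW(P') = { $, 'g' }

For P:
  PREDICT(P → b E x P P') = { 'b' }
  PREDICT(P → n) = { 'n' }
For P':
  PREDICT(P' → g P) = { 'g' }
  PREDICT(P' → ε) = { $, 'g' }
E has a single production, so nothing to check there.

Conflict found: Predict set conflict for P': { 'g' }
The grammar is NOT LL(1).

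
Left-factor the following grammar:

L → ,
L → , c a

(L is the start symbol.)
L → , L'
L' → ε
L' → c a

Left-factoring transforms A → αβ₁ | αβ₂ into A → αA' and A' → β₁ | β₂
(α is the longest common prefix among the alternatives). Repeat until
no nonterminal has two alternatives with a common prefix.

Round 1: L has alternatives sharing prefix ','. Introduce L': L → , L'
  Add: L' → ε
  Add: L' → c a

No remaining common prefixes — done.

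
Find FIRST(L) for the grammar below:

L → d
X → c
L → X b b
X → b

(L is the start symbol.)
{ 'b', 'c', 'd' }

FIRST sets of the other non-terminals involved (by the same procedure, iterated to a fixed point):
  FIRST(X) = { 'b', 'c' }

From L → d:
  - d is a terminal: add 'd' and stop
From L → X b b:
  - X is a non-terminal: add FIRST(X) \ {ε} = { 'b', 'c' }
    X is not nullable, so stop

Collecting: FIRST(L) = { 'b', 'c', 'd' }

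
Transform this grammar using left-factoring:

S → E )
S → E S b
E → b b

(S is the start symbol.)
S → E S'
S' → )
S' → S b
E → b b

Left-factoring transforms A → αβ₁ | αβ₂ into A → αA' and A' → β₁ | β₂
(α is the longest common prefix among the alternatives). Repeat until
no nonterminal has two alternatives with a common prefix.

Round 1: S has alternatives sharing prefix 'E'. Introduce S': S → E S'
  Add: S' → )
  Add: S' → S b

No remaining common prefixes — done.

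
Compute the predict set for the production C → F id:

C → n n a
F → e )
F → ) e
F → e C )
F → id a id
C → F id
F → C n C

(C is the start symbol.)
PREDICT(C → F id) = (FIRST(RHS) \ {ε}) ∪ (FOLLOW(C) if ε ∈ FIRST(RHS), i.e. RHS ⇒* ε)
FIRST(F) = { ')', 'e', 'id', 'n' }
FIRST(F id) = { ')', 'e', 'id', 'n' }
ε ∉ FIRST(F id), so FOLLOW(C) is not added.
PREDICT(C → F id) = { ')', 'e', 'id', 'n' }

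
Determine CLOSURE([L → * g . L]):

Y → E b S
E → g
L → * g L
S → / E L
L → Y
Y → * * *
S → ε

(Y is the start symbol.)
To compute CLOSURE, for each item [A → α.Bβ] where B is a non-terminal, add [B → .γ] for all productions B → γ; repeat for the newly added items until nothing changes.

Start with: [L → * g . L]
  [L → * g . L] has the dot before L: add [L → . * g L], [L → . Y]
  [L → . Y] has the dot before Y: add [Y → . E b S], [Y → . * * *]
  [Y → . E b S] has the dot before E: add [E → . g]
No further items can be added.

CLOSURE = { [E → . g], [L → * g . L], [L → . * g L], [L → . Y], [Y → . * * *], [Y → . E b S] }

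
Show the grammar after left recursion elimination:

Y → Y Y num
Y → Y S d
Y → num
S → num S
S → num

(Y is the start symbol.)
Y is directly left-recursive. The standard transformation for
  A → A α₁ | ... | A α_m | β₁ | ... | β_n
is
  A  → β₁ A' | ... | β_n A'
  A' → α₁ A' | ... | α_m A' | ε

Y → num becomes Y → num Y'
Y → Y Y num becomes Y' → Y num Y'
Y → Y S d becomes Y' → S d Y'
Add Y' → ε

Productions for other non-terminals are unchanged:
  S → num S
  S → num

Resulting grammar:
Y → num Y'
Y' → Y num Y'
Y' → S d Y'
Y' → ε
S → num S
S → num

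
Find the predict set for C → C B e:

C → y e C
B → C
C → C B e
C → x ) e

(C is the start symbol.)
{ 'x', 'y' }

PREDICT(C → C B e) = (FIRST(RHS) \ {ε}) ∪ (FOLLOW(C) if ε ∈ FIRST(RHS), i.e. RHS ⇒* ε)
FIRST(C) = { 'x', 'y' }
FIRST(C B e) = { 'x', 'y' }
ε ∉ FIRST(C B e), so FOLLOW(C) is not added.
PREDICT(C → C B e) = { 'x', 'y' }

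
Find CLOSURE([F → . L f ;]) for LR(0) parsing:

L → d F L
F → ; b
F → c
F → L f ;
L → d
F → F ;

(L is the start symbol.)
{ [F → . L f ;], [L → . d F L], [L → . d] }

Start with: [F → . L f ;]
  [F → . L f ;] has the dot before L: add [L → . d F L], [L → . d]
No further items can be added.

CLOSURE = { [F → . L f ;], [L → . d F L], [L → . d] }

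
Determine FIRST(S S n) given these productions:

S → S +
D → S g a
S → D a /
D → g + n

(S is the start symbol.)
{ 'g' }

FIRST sets of the non-terminals involved (from the grammar, by fixed-point iteration):
  FIRST(S) = { 'g' }

To compute FIRST(S S n), process the symbols left to right:
Symbol S is a non-terminal. Add FIRST(S) \ {ε} = { 'g' }
S is not nullable (ε ∉ FIRST(S)), so stop here.
FIRST(S S n) = { 'g' }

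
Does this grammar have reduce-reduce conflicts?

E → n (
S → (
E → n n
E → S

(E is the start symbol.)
A reduce-reduce conflict occurs when an LR(0) state has two complete items [A → α .] and [B → β .] — both call for a reduction, and with no lookahead the parser cannot choose between them.

Augment with E' → E and build the canonical LR(0) collection (I0 = CLOSURE({[E' → . E]}), then GOTO on every symbol after a dot until no new states appear). It has 7 states:
  I0: { [E → . S], [E → . n (], [E → . n n], [E' → . E], [S → . (] }  — shift
  I1: { [S → ( .] }  — reduce
  I2: { [E' → E .] }  — accept
  I3: { [E → S .] }  — reduce
  I4: { [E → n . (], [E → n . n] }  — shift
  I5: { [E → n ( .] }  — reduce
  I6: { [E → n n .] }  — reduce

No state contains more than one complete item.

Answer: No reduce-reduce conflicts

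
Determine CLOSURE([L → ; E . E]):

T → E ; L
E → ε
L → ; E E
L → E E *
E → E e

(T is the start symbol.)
{ [E → . E e], [E → .], [L → ; E . E] }

To compute CLOSURE, for each item [A → α.Bβ] where B is a non-terminal, add [B → .γ] for all productions B → γ; repeat for the newly added items until nothing changes.

Start with: [L → ; E . E]
  [L → ; E . E] has the dot before E: add [E → .], [E → . E e]
No further items can be added.

CLOSURE = { [E → . E e], [E → .], [L → ; E . E] }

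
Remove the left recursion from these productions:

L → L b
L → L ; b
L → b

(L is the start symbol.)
L → b L'
L' → b L'
L' → ; b L'
L' → ε

L is directly left-recursive. The standard transformation for
  A → A α₁ | ... | A α_m | β₁ | ... | β_n
is
  A  → β₁ A' | ... | β_n A'
  A' → α₁ A' | ... | α_m A' | ε

L → b becomes L → b L'
L → L b becomes L' → b L'
L → L ; b becomes L' → ; b L'
Add L' → ε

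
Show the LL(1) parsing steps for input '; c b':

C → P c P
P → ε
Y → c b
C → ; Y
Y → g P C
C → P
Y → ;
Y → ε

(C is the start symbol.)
LL(1) parsing maintains a stack (initially the start symbol over $) and the input. At each step: if the stack top is a terminal, match it against the current input token; if it is a non-terminal N, replace it with the RHS of M[N, lookahead] (the unique production whose predict set contains the lookahead).

Stack is shown with the top on the left.

Stack  Input    Action
----------------------
C $    ; c b $  output C → ; Y
; Y $  ; c b $  match ';'
Y $    c b $    output Y → c b
c b $  c b $    match 'c'
b $    b $      match 'b'
$      $        accept

The string is accepted.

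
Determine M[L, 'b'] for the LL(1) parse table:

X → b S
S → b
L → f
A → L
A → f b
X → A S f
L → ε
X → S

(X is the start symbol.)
L → ε

To find M[L, 'b'], we find productions for L where 'b' is in the predict set (PREDICT(N → α) = (FIRST(α) \ {ε}) ∪ (FOLLOW(N) if α ⇒* ε)).

Relevant sets:
  FOLLOW(L) = { 'b' }

L → f: PREDICT = { 'f' }
L → ε: PREDICT = { 'b' }
  'b' is in predict set, so this production goes in M[L, 'b']

M[L, 'b'] = L → ε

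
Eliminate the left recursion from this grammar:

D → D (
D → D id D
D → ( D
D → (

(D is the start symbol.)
D is directly left-recursive. The standard transformation for
  A → A α₁ | ... | A α_m | β₁ | ... | β_n
is
  A  → β₁ A' | ... | β_n A'
  A' → α₁ A' | ... | α_m A' | ε

D → ( D becomes D → ( D D'
D → ( becomes D → ( D'
D → D ( becomes D' → ( D'
D → D id D becomes D' → id D D'
Add D' → ε

Resulting grammar:
D → ( D D'
D → ( D'
D' → ( D'
D' → id D D'
D' → ε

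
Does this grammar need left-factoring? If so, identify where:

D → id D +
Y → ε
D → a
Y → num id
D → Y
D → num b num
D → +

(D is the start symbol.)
Left-factoring is needed when two productions for the same non-terminal
share a common prefix on the right-hand side.

Productions for D:
  D → id D +
  D → a
  D → Y
  D → num b num
  D → +
Productions for Y:
  Y → ε
  Y → num id

No common prefixes found.

Answer: No, left-factoring is not needed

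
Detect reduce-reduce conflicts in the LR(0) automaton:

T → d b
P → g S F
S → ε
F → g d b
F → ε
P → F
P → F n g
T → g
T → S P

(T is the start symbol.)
No reduce-reduce conflicts

A reduce-reduce conflict occurs when an LR(0) state has two complete items [A → α .] and [B → β .] — both call for a reduction, and with no lookahead the parser cannot choose between them.

Augment with T' → T and build the canonical LR(0) collection (I0 = CLOSURE({[T' → . T]}), then GOTO on every symbol after a dot until no new states appear). It has 16 states:
  I0: { [S → .], [T → . S P], [T → . d b], [T → . g], [T' → . T] }  — shift, reduce
  I1: { [F → . g d b], [F → .], [P → . F n g], [P → . F], [P → . g S F], [T → S . P] }  — shift, reduce
  I2: { [T' → T .] }  — accept
  I3: { [T → d . b] }  — shift
  I4: { [T → g .] }  — reduce
  I5: { [T → d b .] }  — reduce
  I6: { [P → F . n g], [P → F .] }  — shift, reduce
  I7: { [T → S P .] }  — reduce
  I8: { [F → g . d b], [P → g . S F], [S → .] }  — shift, reduce
  I9: { [F → . g d b], [F → .], [P → g S . F] }  — shift, reduce
  I10: { [F → g d . b] }  — shift
  I11: { [F → g d b .] }  — reduce
  I12: { [P → g S F .] }  — reduce
  I13: { [F → g . d b] }  — shift
  I14: { [P → F n . g] }  — shift
  I15: { [P → F n g .] }  — reduce

No state contains more than one complete item.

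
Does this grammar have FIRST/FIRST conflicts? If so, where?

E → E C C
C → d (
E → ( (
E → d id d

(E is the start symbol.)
A FIRST/FIRST conflict occurs when two productions N → α and N → β for the same non-terminal have FIRST(α) ∩ FIRST(β) ≠ ∅ (with ε ∈ FIRST of a nullable right-hand side, so two nullable alternatives also conflict).

FIRST sets of the non-terminals at (or reachable through a nullable prefix from) the front of some alternative:
  FIRST(E) = { '(', 'd' }

Productions for E:
  E → E C C: FIRST = { '(', 'd' }
  E → ( (: FIRST = { '(' }
  E → d id d: FIRST = { 'd' }
C has only one production, so no FIRST/FIRST conflict is possible there.

Conflict for E: E → E C C and E → ( (
  Overlap: { '(' }
Conflict for E: E → E C C and E → d id d
  Overlap: { 'd' }

Answer: Yes. E → E C C / E → '(' '(' on { '(' }; E → E C C / E → d id d on { 'd' }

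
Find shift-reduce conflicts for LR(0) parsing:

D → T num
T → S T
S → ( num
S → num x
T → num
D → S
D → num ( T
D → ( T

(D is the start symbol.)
Augment with D' → D and build the canonical LR(0) collection (I0 = CLOSURE({[D' → . D]}), then GOTO on every symbol after a dot until no new states appear). It has 17 states:
  I0: { [D → . ( T], [D → . S], [D → . T num], [D → . num ( T], [D' → . D], [S → . ( num], [S → . num x], [T → . S T], [T → . num] }  — shift
  I1: { [D → ( . T], [S → ( . num], [S → . ( num], [S → . num x], [T → . S T], [T → . num] }  — shift
  I2: { [D' → D .] }  — accept
  I3: { [D → S .], [S → . ( num], [S → . num x], [T → . S T], [T → . num], [T → S . T] }  — shift, reduce
  I4: { [D → T . num] }  — shift
  I5: { [D → num . ( T], [S → num . x], [T → num .] }  — shift, reduce
  I6: { [D → num ( . T], [S → . ( num], [S → . num x], [T → . S T], [T → . num] }  — shift
  I7: { [S → num x .] }  — reduce
  I8: { [S → ( . num] }  — shift
  I9: { [S → . ( num], [S → . num x], [T → . S T], [T → . num], [T → S . T] }  — shift
  I10: { [D → num ( T .] }  — reduce
  I11: { [S → num . x], [T → num .] }  — shift, reduce
  I12: { [T → S T .] }  — reduce
  I13: { [S → ( num .] }  — reduce
  I14: { [D → T num .] }  — reduce
  I15: { [D → ( T .] }  — reduce
  I16: { [S → ( num .], [S → num . x], [T → num .] }  — shift, 2 reduces

I3 contains reduce item [D → S .] and shift items [S → . ( num], [S → . num x], [T → . num] — shift-reduce conflict.
I5 contains reduce item [T → num .] and shift items [D → num . ( T], [S → num . x] — shift-reduce conflict.
I11 contains reduce item [T → num .] and shift item [S → num . x] — shift-reduce conflict.
I16 contains reduce items [S → ( num .], [T → num .] and shift item [S → num . x] — shift-reduce conflict.

Answer: Yes — I3: [D → S .] vs [S → . ( num]; I5: [T → num .] vs [D → num . ( T]; I11: [T → num .] vs [S → num . x]; I16: [S → ( num .] vs [S → num . x]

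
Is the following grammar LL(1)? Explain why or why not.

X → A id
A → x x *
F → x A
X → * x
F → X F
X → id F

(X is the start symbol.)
No. Predict set conflict for F: { 'x' }

Relevant sets:
  FIRST(A) = { 'x' }
  FIRST(X) = { '*', 'id', 'x' }

For X:
  PREDICT(X → A id) = { 'x' }
  PREDICT(X → '*' x) = { '*' }
  PREDICT(X → id F) = { 'id' }
For F:
  PREDICT(F → x A) = { 'x' }
  PREDICT(F → X F) = { '*', 'id', 'x' }
A has a single production, so nothing to check there.

Conflict found: Predict set conflict for F: { 'x' }
The grammar is NOT LL(1).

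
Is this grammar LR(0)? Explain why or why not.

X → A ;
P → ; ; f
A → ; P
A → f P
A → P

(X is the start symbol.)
Yes, the grammar is LR(0)

A grammar is LR(0) if no state in the canonical LR(0) collection has:
  - both a shift item (dot before a terminal) and a complete item (shift-reduce conflict), or
  - two or more complete items (reduce-reduce conflict; the accept item [X' → X .] counts as a complete item here).

Augment with X' → X and build the canonical LR(0) collection (I0 = CLOSURE({[X' → . X]}), then GOTO on every symbol after a dot until no new states appear). It has 13 states:
  I0: { [A → . ; P], [A → . P], [A → . f P], [P → . ; ; f], [X → . A ;], [X' → . X] }  — shift
  I1: { [A → ; . P], [P → . ; ; f], [P → ; . ; f] }  — shift
  I2: { [X → A . ;] }  — shift
  I3: { [A → P .] }  — reduce
  I4: { [X' → X .] }  — accept
  I5: { [A → f . P], [P → . ; ; f] }  — shift
  I6: { [P → ; . ; f] }  — shift
  I7: { [A → f P .] }  — reduce
  I8: { [P → ; ; . f] }  — shift
  I9: { [P → ; ; f .] }  — reduce
  I10: { [X → A ; .] }  — reduce
  I11: { [P → ; . ; f], [P → ; ; . f] }  — shift
  I12: { [A → ; P .] }  — reduce

Every state is either a pure shift/goto state or contains exactly one complete item and nothing to shift — no conflicts. The grammar is LR(0).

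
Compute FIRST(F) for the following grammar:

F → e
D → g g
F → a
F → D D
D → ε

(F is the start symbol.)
To compute FIRST(F), examine every production with F on the left-hand side, reading each right-hand side left to right until a non-nullable symbol is reached.

FIRST sets of the other non-terminals involved (by the same procedure, iterated to a fixed point):
  FIRST(D) = { 'g', ε }

From F → e:
  - e is a terminal: add 'e' and stop
From F → a:
  - a is a terminal: add 'a' and stop
From F → D D:
  - D is a non-terminal: add FIRST(D) \ {ε} = { 'g' }
    D is nullable, so continue to the next symbol
  - D is a non-terminal: add FIRST(D) \ {ε} = { 'g' }
    D is nullable and nothing follows, so the whole right-hand side can vanish: ε ∈ FIRST(F)

Collecting: FIRST(F) = { 'a', 'e', 'g', ε }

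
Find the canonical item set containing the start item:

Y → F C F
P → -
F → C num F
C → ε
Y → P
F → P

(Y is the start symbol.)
{ [C → .], [F → . C num F], [F → . P], [P → . -], [Y → . F C F], [Y → . P], [Y' → . Y] }

First, augment the grammar with Y' → Y
I₀ = CLOSURE({ [Y' → . Y] }):
  [Y' → . Y] has the dot before Y: add [Y → . F C F], [Y → . P]
  [Y → . F C F] has the dot before F: add [F → . C num F], [F → . P]
  [Y → . P] has the dot before P: add [P → . -]
  [F → . C num F] has the dot before C: add [C → .]
No further items can be added.

I₀ = { [C → .], [F → . C num F], [F → . P], [P → . -], [Y → . F C F], [Y → . P], [Y' → . Y] }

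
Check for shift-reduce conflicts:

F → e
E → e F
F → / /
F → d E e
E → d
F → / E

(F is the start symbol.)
No shift-reduce conflicts

A shift-reduce conflict occurs when an LR(0) state has both:
  - a complete (reduce) item [A → α .] (dot at the end), and
  - a shift item [B → β . c γ] (dot before a terminal).

Augment with F' → F and build the canonical LR(0) collection (I0 = CLOSURE({[F' → . F]}), then GOTO on every symbol after a dot until no new states appear). It has 12 states:
  I0: { [F → . / /], [F → . / E], [F → . d E e], [F → . e], [F' → . F] }  — shift
  I1: { [E → . d], [E → . e F], [F → / . /], [F → / . E] }  — shift
  I2: { [F' → F .] }  — accept
  I3: { [E → . d], [E → . e F], [F → d . E e] }  — shift
  I4: { [F → e .] }  — reduce
  I5: { [F → d E . e] }  — shift
  I6: { [E → d .] }  — reduce
  I7: { [E → e . F], [F → . / /], [F → . / E], [F → . d E e], [F → . e] }  — shift
  I8: { [E → e F .] }  — reduce
  I9: { [F → d E e .] }  — reduce
  I10: { [F → / / .] }  — reduce
  I11: { [F → / E .] }  — reduce

No state contains both a complete item and a shift item.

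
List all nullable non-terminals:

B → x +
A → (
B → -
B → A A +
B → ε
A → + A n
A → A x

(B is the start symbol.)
A non-terminal is nullable if it can derive ε (the empty string): either it has an ε-production, or it has a production whose right-hand side consists entirely of nullable non-terminals.

ε-productions: B → ε
So B is immediately nullable.
No further non-terminal can be added: every production for the remaining non-terminals contains a terminal or a non-nullable non-terminal.
Nullable = { 'B' }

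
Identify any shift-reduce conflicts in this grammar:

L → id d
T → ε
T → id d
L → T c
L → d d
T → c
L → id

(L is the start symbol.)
A shift-reduce conflict occurs when an LR(0) state has both:
  - a complete (reduce) item [A → α .] (dot at the end), and
  - a shift item [B → β . c γ] (dot before a terminal).

Augment with L' → L and build the canonical LR(0) collection (I0 = CLOSURE({[L' → . L]}), then GOTO on every symbol after a dot until no new states appear). It has 9 states:
  I0: { [L → . T c], [L → . d d], [L → . id d], [L → . id], [L' → . L], [T → . c], [T → . id d], [T → .] }  — shift, reduce
  I1: { [L' → L .] }  — accept
  I2: { [L → T . c] }  — shift
  I3: { [T → c .] }  — reduce
  I4: { [L → d . d] }  — shift
  I5: { [L → id . d], [L → id .], [T → id . d] }  — shift, reduce
  I6: { [L → id d .], [T → id d .] }  — 2 reduces
  I7: { [L → d d .] }  — reduce
  I8: { [L → T c .] }  — reduce

I0 contains reduce item [T → .] and shift items [L → . d d], [L → . id], [L → . id d], [T → . c], [T → . id d] — shift-reduce conflict.
I5 contains reduce item [L → id .] and shift items [L → id . d], [T → id . d] — shift-reduce conflict.

Answer: Yes — I0: [T → .] vs [L → . d d]; I5: [L → id .] vs [L → id . d]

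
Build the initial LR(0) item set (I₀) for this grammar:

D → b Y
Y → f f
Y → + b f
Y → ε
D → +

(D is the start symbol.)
First, augment the grammar with D' → D
I₀ = CLOSURE({ [D' → . D] }):
  [D' → . D] has the dot before D: add [D → . b Y], [D → . +]
No further items can be added.

I₀ = { [D → . +], [D → . b Y], [D' → . D] }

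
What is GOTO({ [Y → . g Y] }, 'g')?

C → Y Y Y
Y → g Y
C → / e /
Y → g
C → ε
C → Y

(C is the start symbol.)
{ [Y → . g Y], [Y → . g], [Y → g . Y] }

GOTO(I, 'g') = CLOSURE({ [A → αX.β] : [A → α.Xβ] ∈ I, X = 'g' })

Items with dot before 'g', with the dot advanced:
  [Y → . g Y] → [Y → g . Y]
Closure of the advanced items:
  [Y → g . Y] has the dot before Y: add [Y → . g Y], [Y → . g]

GOTO = { [Y → . g Y], [Y → . g], [Y → g . Y] }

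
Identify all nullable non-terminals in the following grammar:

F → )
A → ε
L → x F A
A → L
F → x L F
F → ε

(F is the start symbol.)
A non-terminal is nullable if it can derive ε (the empty string): either it has an ε-production, or it has a production whose right-hand side consists entirely of nullable non-terminals.

ε-productions: A → ε, F → ε
So A, F are immediately nullable.
No further non-terminal can be added: every production for the remaining non-terminals contains a terminal or a non-nullable non-terminal.
Nullable = { 'A', 'F' }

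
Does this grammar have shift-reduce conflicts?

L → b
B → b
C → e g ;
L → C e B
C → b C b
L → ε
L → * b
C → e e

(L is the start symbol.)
Yes — I0: [L → .] vs [C → . b C b]; I4: [L → b .] vs [C → . b C b]

Augment with L' → L and build the canonical LR(0) collection (I0 = CLOSURE({[L' → . L]}), then GOTO on every symbol after a dot until no new states appear). It has 16 states:
  I0: { [C → . b C b], [C → . e e], [C → . e g ;], [L → . * b], [L → . C e B], [L → . b], [L → .], [L' → . L] }  — shift, reduce
  I1: { [L → * . b] }  — shift
  I2: { [L → C . e B] }  — shift
  I3: { [L' → L .] }  — accept
  I4: { [C → . b C b], [C → . e e], [C → . e g ;], [C → b . C b], [L → b .] }  — shift, reduce
  I5: { [C → e . e], [C → e . g ;] }  — shift
  I6: { [C → e e .] }  — reduce
  I7: { [C → e g . ;] }  — shift
  I8: { [C → e g ; .] }  — reduce
  I9: { [C → b C . b] }  — shift
  I10: { [C → . b C b], [C → . e e], [C → . e g ;], [C → b . C b] }  — shift
  I11: { [C → b C b .] }  — reduce
  I12: { [B → . b], [L → C e . B] }  — shift
  I13: { [L → C e B .] }  — reduce
  I14: { [B → b .] }  — reduce
  I15: { [L → * b .] }  — reduce

I0 contains reduce item [L → .] and shift items [C → . b C b], [C → . e e], [C → . e g ;], [L → . * b], [L → . b] — shift-reduce conflict.
I4 contains reduce item [L → b .] and shift items [C → . b C b], [C → . e e], [C → . e g ;] — shift-reduce conflict.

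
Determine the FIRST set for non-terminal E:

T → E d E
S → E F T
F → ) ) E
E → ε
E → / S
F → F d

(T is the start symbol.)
{ '/', ε }

To compute FIRST(E), examine every production with E on the left-hand side, reading each right-hand side left to right until a non-nullable symbol is reached.

From E → ε:
  - ε-production, so ε ∈ FIRST(E)
From E → / S:
  - '/' is a terminal: add '/' and stop

Collecting: FIRST(E) = { '/', ε }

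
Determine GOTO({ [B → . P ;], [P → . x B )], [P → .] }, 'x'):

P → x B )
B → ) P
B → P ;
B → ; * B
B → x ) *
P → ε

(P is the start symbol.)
{ [B → . ) P], [B → . ; * B], [B → . P ;], [B → . x ) *], [P → . x B )], [P → .], [P → x . B )] }

GOTO(I, 'x') = CLOSURE({ [A → αX.β] : [A → α.Xβ] ∈ I, X = 'x' })

Items with dot before 'x', with the dot advanced:
  [P → . x B )] → [P → x . B )]
Closure of the advanced items:
  [P → x . B )] has the dot before B: add [B → . ) P], [B → . P ;], [B → . ; * B], [B → . x ) *]
  [B → . P ;] has the dot before P: add [P → . x B )], [P → .]

GOTO = { [B → . ) P], [B → . ; * B], [B → . P ;], [B → . x ) *], [P → . x B )], [P → .], [P → x . B )] }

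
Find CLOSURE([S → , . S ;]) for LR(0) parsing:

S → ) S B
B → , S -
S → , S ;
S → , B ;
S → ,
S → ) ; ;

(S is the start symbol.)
{ [S → , . S ;], [S → . ) ; ;], [S → . ) S B], [S → . , B ;], [S → . , S ;], [S → . ,] }

Start with: [S → , . S ;]
  [S → , . S ;] has the dot before S: add [S → . ) S B], [S → . , S ;], [S → . , B ;], [S → . ,], [S → . ) ; ;]
No further items can be added.

CLOSURE = { [S → , . S ;], [S → . ) ; ;], [S → . ) S B], [S → . , B ;], [S → . , S ;], [S → . ,] }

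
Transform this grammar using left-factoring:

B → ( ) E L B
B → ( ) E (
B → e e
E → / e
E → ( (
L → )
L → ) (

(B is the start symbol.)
B → ( ) E B'
B' → L B
B' → (
B → e e
E → / e
E → ( (
L → ) L'
L' → ε
L' → (

Left-factoring transforms A → αβ₁ | αβ₂ into A → αA' and A' → β₁ | β₂
(α is the longest common prefix among the alternatives). Repeat until
no nonterminal has two alternatives with a common prefix.

Round 1: B has alternatives sharing prefix '( ) E'. Introduce B': B → ( ) E B'
  Add: B' → L B
  Add: B' → (

Round 2: L has alternatives sharing prefix ')'. Introduce L': L → ) L'
  Add: L' → ε
  Add: L' → (

No remaining common prefixes — done.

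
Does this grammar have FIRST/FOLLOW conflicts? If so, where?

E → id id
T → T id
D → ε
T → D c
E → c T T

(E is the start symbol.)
Nullable non-terminals: D.
D has a nullable alternative but only one production, so nothing to check.

E, T have no nullable alternative, so no FIRST/FOLLOW check is needed there.

No FIRST/FOLLOW conflicts found.

Answer: No FIRST/FOLLOW conflicts.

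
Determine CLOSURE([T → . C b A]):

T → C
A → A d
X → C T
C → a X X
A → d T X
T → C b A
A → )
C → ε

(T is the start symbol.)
To compute CLOSURE, for each item [A → α.Bβ] where B is a non-terminal, add [B → .γ] for all productions B → γ; repeat for the newly added items until nothing changes.

Start with: [T → . C b A]
  [T → . C b A] has the dot before C: add [C → . a X X], [C → .]
No further items can be added.

CLOSURE = { [C → . a X X], [C → .], [T → . C b A] }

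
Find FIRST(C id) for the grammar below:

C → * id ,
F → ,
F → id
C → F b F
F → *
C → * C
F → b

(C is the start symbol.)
FIRST sets of the non-terminals involved (from the grammar, by fixed-point iteration):
  FIRST(C) = { '*', ',', 'b', 'id' }

To compute FIRST(C id), process the symbols left to right:
Symbol C is a non-terminal. Add FIRST(C) \ {ε} = { '*', ',', 'b', 'id' }
C is not nullable (ε ∉ FIRST(C)), so stop here.
FIRST(C id) = { '*', ',', 'b', 'id' }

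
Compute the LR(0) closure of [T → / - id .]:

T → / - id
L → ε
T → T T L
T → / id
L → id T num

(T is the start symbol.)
{ [T → / - id .] }

To compute CLOSURE, for each item [A → α.Bβ] where B is a non-terminal, add [B → .γ] for all productions B → γ; repeat for the newly added items until nothing changes.

Start with: [T → / - id .]
The dot is at the end, so nothing is added.

CLOSURE = { [T → / - id .] }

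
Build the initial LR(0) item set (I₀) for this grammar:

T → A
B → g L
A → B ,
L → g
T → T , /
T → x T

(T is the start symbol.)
{ [A → . B ,], [B → . g L], [T → . A], [T → . T , /], [T → . x T], [T' → . T] }

First, augment the grammar with T' → T
I₀ = CLOSURE({ [T' → . T] }):
  [T' → . T] has the dot before T: add [T → . A], [T → . T , /], [T → . x T]
  [T → . A] has the dot before A: add [A → . B ,]
  [A → . B ,] has the dot before B: add [B → . g L]
No further items can be added.

I₀ = { [A → . B ,], [B → . g L], [T → . A], [T → . T , /], [T → . x T], [T' → . T] }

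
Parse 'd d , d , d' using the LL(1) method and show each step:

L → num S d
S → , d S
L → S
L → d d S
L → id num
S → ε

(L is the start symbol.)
Stack is shown with the top on the left.

Stack    Input          Action
------------------------------
L $      d d , d , d $  output L → d d S
d d S $  d d , d , d $  match 'd'
d S $    d , d , d $    match 'd'
S $      , d , d $      output S → , d S
, d S $  , d , d $      match ','
d S $    d , d $        match 'd'
S $      , d $          output S → , d S
, d S $  , d $          match ','
d S $    d $            match 'd'
S $      $              output S → ε
$        $              accept

The string is accepted.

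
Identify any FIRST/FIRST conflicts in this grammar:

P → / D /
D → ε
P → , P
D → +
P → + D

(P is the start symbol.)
A FIRST/FIRST conflict occurs when two productions N → α and N → β for the same non-terminal have FIRST(α) ∩ FIRST(β) ≠ ∅ (with ε ∈ FIRST of a nullable right-hand side, so two nullable alternatives also conflict).

Productions for P:
  P → / D /: FIRST = { '/' }
  P → , P: FIRST = { ',' }
  P → + D: FIRST = { '+' }
Productions for D:
  D → ε: FIRST = { ε }
  D → +: FIRST = { '+' }

All alternatives of each non-terminal have pairwise disjoint FIRST sets.

Answer: No FIRST/FIRST conflicts.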